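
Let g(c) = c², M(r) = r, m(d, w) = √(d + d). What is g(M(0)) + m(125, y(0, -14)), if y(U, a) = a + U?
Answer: 5*√10 ≈ 15.811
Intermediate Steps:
y(U, a) = U + a
m(d, w) = √2*√d (m(d, w) = √(2*d) = √2*√d)
g(M(0)) + m(125, y(0, -14)) = 0² + √2*√125 = 0 + √2*(5*√5) = 0 + 5*√10 = 5*√10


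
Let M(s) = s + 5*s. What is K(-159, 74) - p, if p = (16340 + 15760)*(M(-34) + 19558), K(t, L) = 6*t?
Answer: -621264354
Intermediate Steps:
M(s) = 6*s
p = 621263400 (p = (16340 + 15760)*(6*(-34) + 19558) = 32100*(-204 + 19558) = 32100*19354 = 621263400)
K(-159, 74) - p = 6*(-159) - 1*621263400 = -954 - 621263400 = -621264354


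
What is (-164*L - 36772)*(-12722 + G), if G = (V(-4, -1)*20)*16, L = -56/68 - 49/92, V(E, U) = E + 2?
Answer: 11232640326/23 ≈ 4.8838e+8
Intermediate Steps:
V(E, U) = 2 + E
L = -2121/1564 (L = -56*1/68 - 49*1/92 = -14/17 - 49/92 = -2121/1564 ≈ -1.3561)
G = -640 (G = ((2 - 4)*20)*16 = -2*20*16 = -40*16 = -640)
(-164*L - 36772)*(-12722 + G) = (-164*(-2121/1564) - 36772)*(-12722 - 640) = (86961/391 - 36772)*(-13362) = -14290891/391*(-13362) = 11232640326/23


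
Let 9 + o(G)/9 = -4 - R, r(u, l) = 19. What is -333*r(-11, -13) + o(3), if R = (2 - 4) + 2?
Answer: -6444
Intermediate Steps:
R = 0 (R = -2 + 2 = 0)
o(G) = -117 (o(G) = -81 + 9*(-4 - 1*0) = -81 + 9*(-4 + 0) = -81 + 9*(-4) = -81 - 36 = -117)
-333*r(-11, -13) + o(3) = -333*19 - 117 = -6327 - 117 = -6444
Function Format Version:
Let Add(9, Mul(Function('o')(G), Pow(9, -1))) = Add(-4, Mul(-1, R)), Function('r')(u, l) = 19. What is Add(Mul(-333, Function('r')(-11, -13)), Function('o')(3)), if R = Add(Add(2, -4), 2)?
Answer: -6444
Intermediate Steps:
R = 0 (R = Add(-2, 2) = 0)
Function('o')(G) = -117 (Function('o')(G) = Add(-81, Mul(9, Add(-4, Mul(-1, 0)))) = Add(-81, Mul(9, Add(-4, 0))) = Add(-81, Mul(9, -4)) = Add(-81, -36) = -117)
Add(Mul(-333, Function('r')(-11, -13)), Function('o')(3)) = Add(Mul(-333, 19), -117) = Add(-6327, -117) = -6444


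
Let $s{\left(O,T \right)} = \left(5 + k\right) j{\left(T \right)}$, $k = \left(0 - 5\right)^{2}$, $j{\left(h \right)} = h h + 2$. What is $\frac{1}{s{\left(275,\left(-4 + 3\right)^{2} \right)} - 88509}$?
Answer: $- \frac{1}{88419} \approx -1.131 \cdot 10^{-5}$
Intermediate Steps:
$j{\left(h \right)} = 2 + h^{2}$ ($j{\left(h \right)} = h^{2} + 2 = 2 + h^{2}$)
$k = 25$ ($k = \left(-5\right)^{2} = 25$)
$s{\left(O,T \right)} = 60 + 30 T^{2}$ ($s{\left(O,T \right)} = \left(5 + 25\right) \left(2 + T^{2}\right) = 30 \left(2 + T^{2}\right) = 60 + 30 T^{2}$)
$\frac{1}{s{\left(275,\left(-4 + 3\right)^{2} \right)} - 88509} = \frac{1}{\left(60 + 30 \left(\left(-4 + 3\right)^{2}\right)^{2}\right) - 88509} = \frac{1}{\left(60 + 30 \left(\left(-1\right)^{2}\right)^{2}\right) - 88509} = \frac{1}{\left(60 + 30 \cdot 1^{2}\right) - 88509} = \frac{1}{\left(60 + 30 \cdot 1\right) - 88509} = \frac{1}{\left(60 + 30\right) - 88509} = \frac{1}{90 - 88509} = \frac{1}{-88419} = - \frac{1}{88419}$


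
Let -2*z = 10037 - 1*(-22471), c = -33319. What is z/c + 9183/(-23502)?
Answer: 25344377/261021046 ≈ 0.097097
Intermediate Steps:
z = -16254 (z = -(10037 - 1*(-22471))/2 = -(10037 + 22471)/2 = -1/2*32508 = -16254)
z/c + 9183/(-23502) = -16254/(-33319) + 9183/(-23502) = -16254*(-1/33319) + 9183*(-1/23502) = 16254/33319 - 3061/7834 = 25344377/261021046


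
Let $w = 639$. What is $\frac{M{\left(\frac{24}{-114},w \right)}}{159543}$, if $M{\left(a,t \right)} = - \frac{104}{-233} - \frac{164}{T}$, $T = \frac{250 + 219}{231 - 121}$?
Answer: $- \frac{153872}{645717793} \approx -0.0002383$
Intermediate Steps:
$T = \frac{469}{110} \approx 4.2636$
$M{\left(a,t \right)} = - \frac{4154544}{109277}$ ($M{\left(a,t \right)} = - \frac{104}{-233} - \frac{164}{\frac{469}{110}} = \left(-104\right) \left(- \frac{1}{233}\right) - \frac{18040}{469} = \frac{104}{233} - \frac{18040}{469} = - \frac{4154544}{109277}$)
$\frac{M{\left(\frac{24}{-114},w \right)}}{159543} = - \frac{4154544}{109277 \cdot 159543} = \left(- \frac{4154544}{109277}\right) \frac{1}{159543} = - \frac{153872}{645717793}$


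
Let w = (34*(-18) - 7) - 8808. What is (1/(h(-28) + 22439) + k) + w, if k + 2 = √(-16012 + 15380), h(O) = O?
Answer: -211313318/22411 + 2*I*√158 ≈ -9429.0 + 25.14*I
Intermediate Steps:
k = -2 + 2*I*√158 (k = -2 + √(-16012 + 15380) = -2 + √(-632) = -2 + 2*I*√158 ≈ -2.0 + 25.14*I)
w = -9427 (w = (-612 - 7) - 8808 = -619 - 8808 = -9427)
(1/(h(-28) + 22439) + k) + w = (1/(-28 + 22439) + (-2 + 2*I*√158)) - 9427 = (1/22411 + (-2 + 2*I*√158)) - 9427 = (-44821/22411 + 2*I*√158) - 9427 = -211313318/22411 + 2*I*√158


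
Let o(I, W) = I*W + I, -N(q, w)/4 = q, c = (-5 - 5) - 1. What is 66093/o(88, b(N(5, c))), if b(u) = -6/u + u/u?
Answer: 330465/1012 ≈ 326.55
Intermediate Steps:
c = -11 (c = -10 - 1 = -11)
N(q, w) = -4*q
b(u) = 1 - 6/u (b(u) = -6/u + 1 = 1 - 6/u)
o(I, W) = I + I*W
66093/o(88, b(N(5, c))) = 66093/((88*(1 + (-6 - 4*5)/((-4*5))))) = 66093/((88*(1 + (-6 - 20)/(-20)))) = 66093/((88*(1 - 1/20*(-26)))) = 66093/((88*(1 + 13/10))) = 66093/((88*(23/10))) = 66093/(1012/5) = 66093*(5/1012) = 330465/1012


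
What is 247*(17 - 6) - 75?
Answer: 2642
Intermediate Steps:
247*(17 - 6) - 75 = 247*11 - 75 = 2717 - 75 = 2642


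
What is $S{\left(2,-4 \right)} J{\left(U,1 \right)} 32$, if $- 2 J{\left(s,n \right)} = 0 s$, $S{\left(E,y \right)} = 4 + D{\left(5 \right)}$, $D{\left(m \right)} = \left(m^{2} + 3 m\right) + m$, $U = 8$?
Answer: $0$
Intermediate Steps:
$D{\left(m \right)} = m^{2} + 4 m$
$S{\left(E,y \right)} = 49$ ($S{\left(E,y \right)} = 4 + 5 \left(4 + 5\right) = 4 + 5 \cdot 9 = 4 + 45 = 49$)
$J{\left(s,n \right)} = 0$ ($J{\left(s,n \right)} = - \frac{0 s}{2} = \left(- \frac{1}{2}\right) 0 = 0$)
$S{\left(2,-4 \right)} J{\left(U,1 \right)} 32 = 49 \cdot 0 \cdot 32 = 0 \cdot 32 = 0$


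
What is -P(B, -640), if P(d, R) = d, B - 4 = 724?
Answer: -728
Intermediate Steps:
B = 728 (B = 4 + 724 = 728)
-P(B, -640) = -1*728 = -728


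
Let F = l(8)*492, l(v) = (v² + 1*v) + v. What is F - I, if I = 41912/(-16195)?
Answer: 637477112/16195 ≈ 39363.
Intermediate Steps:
l(v) = v² + 2*v (l(v) = (v² + v) + v = (v + v²) + v = v² + 2*v)
F = 39360 (F = (8*(2 + 8))*492 = (8*10)*492 = 80*492 = 39360)
I = -41912/16195 (I = 41912*(-1/16195) = -41912/16195 ≈ -2.5880)
F - I = 39360 - 1*(-41912/16195) = 39360 + 41912/16195 = 637477112/16195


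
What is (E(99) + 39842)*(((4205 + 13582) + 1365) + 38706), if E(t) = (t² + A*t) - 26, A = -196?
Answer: 1748063754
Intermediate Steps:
E(t) = -26 + t² - 196*t (E(t) = (t² - 196*t) - 26 = -26 + t² - 196*t)
(E(99) + 39842)*(((4205 + 13582) + 1365) + 38706) = ((-26 + 99² - 196*99) + 39842)*(((4205 + 13582) + 1365) + 38706) = ((-26 + 9801 - 19404) + 39842)*((17787 + 1365) + 38706) = (-9629 + 39842)*(19152 + 38706) = 30213*57858 = 1748063754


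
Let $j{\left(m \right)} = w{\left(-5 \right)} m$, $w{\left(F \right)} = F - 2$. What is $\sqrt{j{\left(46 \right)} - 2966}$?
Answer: $2 i \sqrt{822} \approx 57.341 i$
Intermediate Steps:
$w{\left(F \right)} = -2 + F$ ($w{\left(F \right)} = F - 2 = -2 + F$)
$j{\left(m \right)} = - 7 m$ ($j{\left(m \right)} = \left(-2 - 5\right) m = - 7 m$)
$\sqrt{j{\left(46 \right)} - 2966} = \sqrt{\left(-7\right) 46 - 2966} = \sqrt{-322 - 2966} = \sqrt{-3288} = 2 i \sqrt{822}$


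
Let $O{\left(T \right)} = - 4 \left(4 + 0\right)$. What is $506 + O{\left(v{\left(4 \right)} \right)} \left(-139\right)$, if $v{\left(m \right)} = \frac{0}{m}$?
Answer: $2730$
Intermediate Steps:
$v{\left(m \right)} = 0$
$O{\left(T \right)} = -16$ ($O{\left(T \right)} = \left(-4\right) 4 = -16$)
$506 + O{\left(v{\left(4 \right)} \right)} \left(-139\right) = 506 - -2224 = 506 + 2224 = 2730$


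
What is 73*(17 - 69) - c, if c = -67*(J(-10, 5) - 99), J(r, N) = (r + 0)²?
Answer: -3729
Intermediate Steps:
J(r, N) = r²
c = -67 (c = -67*((-10)² - 99) = -67*(100 - 99) = -67*1 = -67)
73*(17 - 69) - c = 73*(17 - 69) - 1*(-67) = 73*(-52) + 67 = -3796 + 67 = -3729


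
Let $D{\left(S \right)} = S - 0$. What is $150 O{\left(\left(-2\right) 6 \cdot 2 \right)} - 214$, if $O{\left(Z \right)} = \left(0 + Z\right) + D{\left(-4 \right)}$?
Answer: $-4414$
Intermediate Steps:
$D{\left(S \right)} = S$ ($D{\left(S \right)} = S + 0 = S$)
$O{\left(Z \right)} = -4 + Z$ ($O{\left(Z \right)} = \left(0 + Z\right) - 4 = Z - 4 = -4 + Z$)
$150 O{\left(\left(-2\right) 6 \cdot 2 \right)} - 214 = 150 \left(-4 + \left(-2\right) 6 \cdot 2\right) - 214 = 150 \left(-4 - 24\right) - 214 = 150 \left(-28\right) - 214 = -4200 - 214 = -4414$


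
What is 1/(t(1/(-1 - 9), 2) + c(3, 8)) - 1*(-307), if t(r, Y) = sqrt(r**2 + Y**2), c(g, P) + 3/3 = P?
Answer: 1381893/4499 - 10*sqrt(401)/4499 ≈ 307.11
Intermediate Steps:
c(g, P) = -1 + P
t(r, Y) = sqrt(Y**2 + r**2)
1/(t(1/(-1 - 9), 2) + c(3, 8)) - 1*(-307) = 1/(sqrt(2**2 + (1/(-1 - 9))**2) + (-1 + 8)) - 1*(-307) = 1/(sqrt(4 + (1/(-10))**2) + 7) + 307 = 1/(sqrt(4 + (-1/10)**2) + 7) + 307 = 1/(sqrt(4 + 1/100) + 7) + 307 = 1/(sqrt(401/100) + 7) + 307 = 1/(sqrt(401)/10 + 7) + 307 = 1/(7 + sqrt(401)/10) + 307 = 307 + 1/(7 + sqrt(401)/10)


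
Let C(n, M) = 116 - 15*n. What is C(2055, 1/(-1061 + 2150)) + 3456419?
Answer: 3425710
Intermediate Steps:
C(2055, 1/(-1061 + 2150)) + 3456419 = (116 - 15*2055) + 3456419 = (116 - 30825) + 3456419 = -30709 + 3456419 = 3425710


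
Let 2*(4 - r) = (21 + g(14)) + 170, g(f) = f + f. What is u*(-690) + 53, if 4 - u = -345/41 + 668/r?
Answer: -111442247/8651 ≈ -12882.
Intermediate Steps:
g(f) = 2*f
r = -211/2 (r = 4 - ((21 + 2*14) + 170)/2 = 4 - ((21 + 28) + 170)/2 = 4 - (49 + 170)/2 = 4 - ½*219 = 4 - 219/2 = -211/2 ≈ -105.50)
u = 162175/8651 (u = 4 - (-345/41 + 668/(-211/2)) = 4 - (-345*1/41 + 668*(-2/211)) = 4 - (-345/41 - 1336/211) = 4 - 1*(-127571/8651) = 4 + 127571/8651 = 162175/8651 ≈ 18.746)
u*(-690) + 53 = (162175/8651)*(-690) + 53 = -111900750/8651 + 53 = -111442247/8651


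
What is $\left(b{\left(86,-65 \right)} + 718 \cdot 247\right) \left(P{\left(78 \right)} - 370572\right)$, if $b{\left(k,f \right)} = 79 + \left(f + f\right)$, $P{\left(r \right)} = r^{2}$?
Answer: $-64621899960$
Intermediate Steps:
$b{\left(k,f \right)} = 79 + 2 f$
$\left(b{\left(86,-65 \right)} + 718 \cdot 247\right) \left(P{\left(78 \right)} - 370572\right) = \left(\left(79 + 2 \left(-65\right)\right) + 718 \cdot 247\right) \left(78^{2} - 370572\right) = \left(\left(79 - 130\right) + 177346\right) \left(6084 - 370572\right) = \left(-51 + 177346\right) \left(-364488\right) = 177295 \left(-364488\right) = -64621899960$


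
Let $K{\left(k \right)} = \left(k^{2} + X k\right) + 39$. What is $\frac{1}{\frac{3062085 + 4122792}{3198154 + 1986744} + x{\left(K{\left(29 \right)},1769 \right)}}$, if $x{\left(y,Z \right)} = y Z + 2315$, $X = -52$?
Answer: $- \frac{5184898}{5748058881189} \approx -9.0203 \cdot 10^{-7}$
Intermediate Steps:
$K{\left(k \right)} = 39 + k^{2} - 52 k$ ($K{\left(k \right)} = \left(k^{2} - 52 k\right) + 39 = 39 + k^{2} - 52 k$)
$x{\left(y,Z \right)} = 2315 + Z y$ ($x{\left(y,Z \right)} = Z y + 2315 = 2315 + Z y$)
$\frac{1}{\frac{3062085 + 4122792}{3198154 + 1986744} + x{\left(K{\left(29 \right)},1769 \right)}} = \frac{1}{\frac{3062085 + 4122792}{3198154 + 1986744} + \left(2315 + 1769 \left(39 + 29^{2} - 1508\right)\right)} = \frac{1}{\frac{7184877}{5184898} + \left(2315 + 1769 \left(39 + 841 - 1508\right)\right)} = \frac{1}{7184877 \cdot \frac{1}{5184898} + \left(2315 + 1769 \left(-628\right)\right)} = \frac{1}{\frac{7184877}{5184898} + \left(2315 - 1110932\right)} = \frac{1}{\frac{7184877}{5184898} - 1108617} = \frac{1}{- \frac{5748058881189}{5184898}} = - \frac{5184898}{5748058881189}$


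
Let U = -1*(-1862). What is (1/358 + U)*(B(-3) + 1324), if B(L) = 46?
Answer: 456618945/179 ≈ 2.5509e+6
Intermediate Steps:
U = 1862
(1/358 + U)*(B(-3) + 1324) = (1/358 + 1862)*(46 + 1324) = (1/358 + 1862)*1370 = (666597/358)*1370 = 456618945/179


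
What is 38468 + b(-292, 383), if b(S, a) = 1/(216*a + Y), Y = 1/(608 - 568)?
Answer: 127295266668/3309121 ≈ 38468.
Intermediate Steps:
Y = 1/40 ≈ 0.025000
b(S, a) = 1/(1/40 + 216*a) (b(S, a) = 1/(216*a + 1/40) = 1/(1/40 + 216*a))
38468 + b(-292, 383) = 38468 + 40/(1 + 8640*383) = 38468 + 40/(1 + 3309120) = 38468 + 40/3309121 = 127295266668/3309121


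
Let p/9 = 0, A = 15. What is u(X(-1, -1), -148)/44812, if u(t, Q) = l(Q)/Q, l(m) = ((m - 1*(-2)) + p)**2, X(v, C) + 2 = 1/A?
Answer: -5329/1658044 ≈ -0.0032140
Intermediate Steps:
X(v, C) = -29/15 (X(v, C) = -2 + 1/15 = -29/15)
p = 0 (p = 9*0 = 0)
l(m) = (2 + m)**2 (l(m) = ((m - 1*(-2)) + 0)**2 = ((m + 2) + 0)**2 = ((2 + m) + 0)**2 = (2 + m)**2)
u(t, Q) = (2 + Q)**2/Q
u(X(-1, -1), -148)/44812 = ((2 - 148)**2/(-148))/44812 = -1/148*(-146)**2*(1/44812) = -1/148*21316*(1/44812) = -5329/37*1/44812 = -5329/1658044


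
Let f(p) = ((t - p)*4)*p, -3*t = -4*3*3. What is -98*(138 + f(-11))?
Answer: 85652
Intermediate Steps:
t = 12 (t = -(-4*3)*3/3 = -(-4)*3 = -⅓*(-36) = 12)
f(p) = p*(48 - 4*p) (f(p) = ((12 - p)*4)*p = (48 - 4*p)*p = p*(48 - 4*p))
-98*(138 + f(-11)) = -98*(138 + 4*(-11)*(12 - 1*(-11))) = -98*(138 + 4*(-11)*(12 + 11)) = -98*(138 + 4*(-11)*23) = -98*(138 - 1012) = -98*(-874) = 85652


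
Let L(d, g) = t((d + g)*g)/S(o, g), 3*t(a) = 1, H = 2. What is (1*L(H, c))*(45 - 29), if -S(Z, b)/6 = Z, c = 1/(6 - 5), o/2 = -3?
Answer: 4/27 ≈ 0.14815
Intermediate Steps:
o = -6 (o = 2*(-3) = -6)
c = 1 (c = 1/1 = 1)
S(Z, b) = -6*Z
t(a) = ⅓ (t(a) = (⅓)*1 = ⅓)
L(d, g) = 1/108 (L(d, g) = 1/(3*((-6*(-6)))) = (⅓)/36 = (⅓)*(1/36) = 1/108)
(1*L(H, c))*(45 - 29) = (1*(1/108))*(45 - 29) = (1/108)*16 = 4/27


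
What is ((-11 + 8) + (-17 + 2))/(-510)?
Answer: 3/85 ≈ 0.035294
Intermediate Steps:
((-11 + 8) + (-17 + 2))/(-510) = -(-3 - 15)/510 = -1/510*(-18) = 3/85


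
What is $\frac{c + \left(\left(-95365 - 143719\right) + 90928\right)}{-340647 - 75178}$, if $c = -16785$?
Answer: $\frac{164941}{415825} \approx 0.39666$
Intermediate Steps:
$\frac{c + \left(\left(-95365 - 143719\right) + 90928\right)}{-340647 - 75178} = \frac{-16785 + \left(\left(-95365 - 143719\right) + 90928\right)}{-340647 - 75178} = \frac{-16785 + \left(-239084 + 90928\right)}{-415825} = \left(-16785 - 148156\right) \left(- \frac{1}{415825}\right) = \left(-164941\right) \left(- \frac{1}{415825}\right) = \frac{164941}{415825}$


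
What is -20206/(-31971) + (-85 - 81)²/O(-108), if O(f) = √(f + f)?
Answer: 20206/31971 - 6889*I*√6/9 ≈ 0.63201 - 1874.9*I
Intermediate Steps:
O(f) = √2*√f (O(f) = √(2*f) = √2*√f)
-20206/(-31971) + (-85 - 81)²/O(-108) = -20206/(-31971) + (-85 - 81)²/((√2*√(-108))) = -20206*(-1/31971) + (-166)²/((√2*(6*I*√3))) = 20206/31971 + 27556/((6*I*√6)) = 20206/31971 + 27556*(-I*√6/36) = 20206/31971 - 6889*I*√6/9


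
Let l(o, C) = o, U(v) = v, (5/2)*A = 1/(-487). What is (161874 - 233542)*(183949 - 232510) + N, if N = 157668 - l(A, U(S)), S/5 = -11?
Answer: 8474840757962/2435 ≈ 3.4804e+9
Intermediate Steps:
A = -2/2435 (A = (⅖)/(-487) = (⅖)*(-1/487) = -2/2435 ≈ -0.00082135)
S = -55 (S = 5*(-11) = -55)
N = 383921582/2435 (N = 157668 - 1*(-2/2435) = 157668 + 2/2435 = 383921582/2435 ≈ 1.5767e+5)
(161874 - 233542)*(183949 - 232510) + N = (161874 - 233542)*(183949 - 232510) + 383921582/2435 = -71668*(-48561) + 383921582/2435 = 3480269748 + 383921582/2435 = 8474840757962/2435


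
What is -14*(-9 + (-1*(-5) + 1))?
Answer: 42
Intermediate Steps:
-14*(-9 + (-1*(-5) + 1)) = -14*(-9 + (5 + 1)) = -14*(-9 + 6) = -14*(-3) = 42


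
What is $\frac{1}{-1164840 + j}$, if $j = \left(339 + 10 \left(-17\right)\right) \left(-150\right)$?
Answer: $- \frac{1}{1190190} \approx -8.402 \cdot 10^{-7}$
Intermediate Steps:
$j = -25350$ ($j = \left(339 - 170\right) \left(-150\right) = 169 \left(-150\right) = -25350$)
$\frac{1}{-1164840 + j} = \frac{1}{-1164840 - 25350} = \frac{1}{-1190190} = - \frac{1}{1190190}$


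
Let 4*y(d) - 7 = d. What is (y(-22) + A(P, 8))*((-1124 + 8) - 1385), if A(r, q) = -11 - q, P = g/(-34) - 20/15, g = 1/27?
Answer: 227591/4 ≈ 56898.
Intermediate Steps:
y(d) = 7/4 + d/4
g = 1/27 ≈ 0.037037
P = -1225/918 (P = (1/27)/(-34) - 20/15 = (1/27)*(-1/34) - 20*1/15 = -1/918 - 4/3 = -1225/918 ≈ -1.3344)
(y(-22) + A(P, 8))*((-1124 + 8) - 1385) = ((7/4 + (¼)*(-22)) + (-11 - 1*8))*((-1124 + 8) - 1385) = ((7/4 - 11/2) + (-11 - 8))*(-1116 - 1385) = (-15/4 - 19)*(-2501) = -91/4*(-2501) = 227591/4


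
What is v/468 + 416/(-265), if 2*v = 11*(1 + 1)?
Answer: -191773/124020 ≈ -1.5463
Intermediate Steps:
v = 11 (v = (11*(1 + 1))/2 = (11*2)/2 = (½)*22 = 11)
v/468 + 416/(-265) = 11/468 + 416/(-265) = 11*(1/468) + 416*(-1/265) = 11/468 - 416/265 = -191773/124020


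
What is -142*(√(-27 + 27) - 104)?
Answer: 14768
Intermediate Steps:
-142*(√(-27 + 27) - 104) = -142*(√0 - 104) = -142*(0 - 104) = -142*(-104) = 14768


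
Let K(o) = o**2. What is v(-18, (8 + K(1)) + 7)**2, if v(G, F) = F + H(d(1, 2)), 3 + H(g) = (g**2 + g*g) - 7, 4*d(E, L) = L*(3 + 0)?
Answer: 441/4 ≈ 110.25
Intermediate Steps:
d(E, L) = 3*L/4 (d(E, L) = (L*(3 + 0))/4 = (L*3)/4 = (3*L)/4 = 3*L/4)
H(g) = -10 + 2*g**2 (H(g) = -3 + ((g**2 + g*g) - 7) = -3 + ((g**2 + g**2) - 7) = -3 + (2*g**2 - 7) = -3 + (-7 + 2*g**2) = -10 + 2*g**2)
v(G, F) = -11/2 + F (v(G, F) = F + (-10 + 2*((3/4)*2)**2) = F + (-10 + 2*(3/2)**2) = F + (-10 + 2*(9/4)) = F + (-10 + 9/2) = F - 11/2 = -11/2 + F)
v(-18, (8 + K(1)) + 7)**2 = (-11/2 + ((8 + 1**2) + 7))**2 = (-11/2 + ((8 + 1) + 7))**2 = (-11/2 + (9 + 7))**2 = (-11/2 + 16)**2 = (21/2)**2 = 441/4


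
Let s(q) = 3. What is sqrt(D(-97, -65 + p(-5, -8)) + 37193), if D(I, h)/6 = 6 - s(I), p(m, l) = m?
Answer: sqrt(37211) ≈ 192.90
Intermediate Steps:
D(I, h) = 18 (D(I, h) = 6*(6 - 1*3) = 6*(6 - 3) = 6*3 = 18)
sqrt(D(-97, -65 + p(-5, -8)) + 37193) = sqrt(18 + 37193) = sqrt(37211)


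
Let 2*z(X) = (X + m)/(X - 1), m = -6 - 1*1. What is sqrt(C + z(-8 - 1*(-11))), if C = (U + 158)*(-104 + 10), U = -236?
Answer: sqrt(7331) ≈ 85.621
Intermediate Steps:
m = -7 (m = -6 - 1 = -7)
z(X) = (-7 + X)/(2*(-1 + X)) (z(X) = ((X - 7)/(X - 1))/2 = ((-7 + X)/(-1 + X))/2 = (-7 + X)/(2*(-1 + X)))
C = 7332 (C = (-236 + 158)*(-104 + 10) = -78*(-94) = 7332)
sqrt(C + z(-8 - 1*(-11))) = sqrt(7332 + (-7 + (-8 - 1*(-11)))/(2*(-1 + (-8 - 1*(-11))))) = sqrt(7332 + (-7 + (-8 + 11))/(2*(-1 + (-8 + 11)))) = sqrt(7332 + (-7 + 3)/(2*(-1 + 3))) = sqrt(7332 + (1/2)*(-4)/2) = sqrt(7332 + (1/2)*(1/2)*(-4)) = sqrt(7332 - 1) = sqrt(7331)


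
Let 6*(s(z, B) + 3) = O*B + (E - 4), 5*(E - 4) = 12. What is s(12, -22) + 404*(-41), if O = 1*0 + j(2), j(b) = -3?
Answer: -82778/5 ≈ -16556.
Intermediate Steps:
E = 32/5 (E = 4 + (⅕)*12 = 4 + 12/5 = 32/5 ≈ 6.4000)
O = -3 (O = 1*0 - 3 = 0 - 3 = -3)
s(z, B) = -13/5 - B/2 (s(z, B) = -3 + (-3*B + (32/5 - 4))/6 = -3 + (-3*B + 12/5)/6 = -3 + (12/5 - 3*B)/6 = -3 + (⅖ - B/2) = -13/5 - B/2)
s(12, -22) + 404*(-41) = (-13/5 - ½*(-22)) + 404*(-41) = (-13/5 + 11) - 16564 = 42/5 - 16564 = -82778/5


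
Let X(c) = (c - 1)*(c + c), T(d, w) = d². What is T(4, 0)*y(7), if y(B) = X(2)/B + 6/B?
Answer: 160/7 ≈ 22.857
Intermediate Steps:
X(c) = 2*c*(-1 + c) (X(c) = (-1 + c)*(2*c) = 2*c*(-1 + c))
y(B) = 10/B (y(B) = (2*2*(-1 + 2))/B + 6/B = (2*2*1)/B + 6/B = 4/B + 6/B = 10/B)
T(4, 0)*y(7) = 4²*(10/7) = 16*(10*(⅐)) = 16*(10/7) = 160/7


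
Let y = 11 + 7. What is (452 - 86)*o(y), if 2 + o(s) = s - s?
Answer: -732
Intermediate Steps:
y = 18
o(s) = -2 (o(s) = -2 + (s - s) = -2 + 0 = -2)
(452 - 86)*o(y) = (452 - 86)*(-2) = 366*(-2) = -732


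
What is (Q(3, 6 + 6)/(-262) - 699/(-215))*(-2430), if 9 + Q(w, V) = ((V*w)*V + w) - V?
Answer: -22873104/5633 ≈ -4060.6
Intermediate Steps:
Q(w, V) = -9 + w - V + w*V² (Q(w, V) = -9 + (((V*w)*V + w) - V) = -9 + ((w*V² + w) - V) = -9 + ((w + w*V²) - V) = -9 + (w - V + w*V²) = -9 + w - V + w*V²)
(Q(3, 6 + 6)/(-262) - 699/(-215))*(-2430) = ((-9 + 3 - (6 + 6) + 3*(6 + 6)²)/(-262) - 699/(-215))*(-2430) = ((-9 + 3 - 1*12 + 3*12²)*(-1/262) - 699*(-1/215))*(-2430) = ((-9 + 3 - 12 + 3*144)*(-1/262) + 699/215)*(-2430) = ((-9 + 3 - 12 + 432)*(-1/262) + 699/215)*(-2430) = (414*(-1/262) + 699/215)*(-2430) = (-207/131 + 699/215)*(-2430) = (47064/28165)*(-2430) = -22873104/5633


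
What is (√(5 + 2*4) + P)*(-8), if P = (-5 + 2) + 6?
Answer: -24 - 8*√13 ≈ -52.844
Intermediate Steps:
P = 3 (P = -3 + 6 = 3)
(√(5 + 2*4) + P)*(-8) = (√(5 + 2*4) + 3)*(-8) = (√(5 + 8) + 3)*(-8) = (√13 + 3)*(-8) = (3 + √13)*(-8) = -24 - 8*√13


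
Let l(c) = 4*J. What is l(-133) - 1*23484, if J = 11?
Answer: -23440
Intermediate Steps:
l(c) = 44 (l(c) = 4*11 = 44)
l(-133) - 1*23484 = 44 - 1*23484 = 44 - 23484 = -23440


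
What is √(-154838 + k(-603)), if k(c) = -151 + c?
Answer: 6*I*√4322 ≈ 394.45*I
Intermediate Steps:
√(-154838 + k(-603)) = √(-154838 + (-151 - 603)) = √(-154838 - 754) = √(-155592) = 6*I*√4322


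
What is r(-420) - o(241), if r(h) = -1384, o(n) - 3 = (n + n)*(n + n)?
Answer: -233711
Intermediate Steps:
o(n) = 3 + 4*n**2 (o(n) = 3 + (n + n)*(n + n) = 3 + (2*n)*(2*n) = 3 + 4*n**2)
r(-420) - o(241) = -1384 - (3 + 4*241**2) = -1384 - (3 + 4*58081) = -1384 - (3 + 232324) = -1384 - 1*232327 = -1384 - 232327 = -233711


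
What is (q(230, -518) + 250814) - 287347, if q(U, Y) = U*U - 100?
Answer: 16267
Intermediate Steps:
q(U, Y) = -100 + U² (q(U, Y) = U² - 100 = -100 + U²)
(q(230, -518) + 250814) - 287347 = ((-100 + 230²) + 250814) - 287347 = ((-100 + 52900) + 250814) - 287347 = (52800 + 250814) - 287347 = 303614 - 287347 = 16267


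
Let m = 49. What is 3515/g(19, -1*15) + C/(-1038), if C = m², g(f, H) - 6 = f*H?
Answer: -1439483/96534 ≈ -14.912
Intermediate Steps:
g(f, H) = 6 + H*f (g(f, H) = 6 + f*H = 6 + H*f)
C = 2401 (C = 49² = 2401)
3515/g(19, -1*15) + C/(-1038) = 3515/(6 - 1*15*19) + 2401/(-1038) = 3515/(6 - 15*19) + 2401*(-1/1038) = 3515/(6 - 285) - 2401/1038 = 3515/(-279) - 2401/1038 = 3515*(-1/279) - 2401/1038 = -3515/279 - 2401/1038 = -1439483/96534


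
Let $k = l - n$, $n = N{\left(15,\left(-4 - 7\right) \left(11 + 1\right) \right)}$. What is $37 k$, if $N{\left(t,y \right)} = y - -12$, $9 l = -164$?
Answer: $\frac{33892}{9} \approx 3765.8$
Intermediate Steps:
$l = - \frac{164}{9}$ ($l = \frac{1}{9} \left(-164\right) = - \frac{164}{9} \approx -18.222$)
$N{\left(t,y \right)} = 12 + y$ ($N{\left(t,y \right)} = y + 12 = 12 + y$)
$n = -120$ ($n = 12 + \left(-4 - 7\right) \left(11 + 1\right) = 12 - 132 = -120$)
$k = \frac{916}{9}$ ($k = - \frac{164}{9} - -120 = - \frac{164}{9} + 120 = \frac{916}{9} \approx 101.78$)
$37 k = 37 \cdot \frac{916}{9} = \frac{33892}{9}$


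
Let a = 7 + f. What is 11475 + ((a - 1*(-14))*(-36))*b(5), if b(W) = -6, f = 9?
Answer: 17955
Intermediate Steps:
a = 16 (a = 7 + 9 = 16)
11475 + ((a - 1*(-14))*(-36))*b(5) = 11475 + ((16 - 1*(-14))*(-36))*(-6) = 11475 + ((16 + 14)*(-36))*(-6) = 11475 + (30*(-36))*(-6) = 11475 - 1080*(-6) = 11475 + 6480 = 17955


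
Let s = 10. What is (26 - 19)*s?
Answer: 70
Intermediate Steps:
(26 - 19)*s = (26 - 19)*10 = 7*10 = 70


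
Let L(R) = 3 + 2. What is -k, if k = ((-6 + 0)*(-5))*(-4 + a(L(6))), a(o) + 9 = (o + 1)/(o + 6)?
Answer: 4110/11 ≈ 373.64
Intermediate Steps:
L(R) = 5
a(o) = -9 + (1 + o)/(6 + o) (a(o) = -9 + (o + 1)/(o + 6) = -9 + (1 + o)/(6 + o))
k = -4110/11 (k = ((-6 + 0)*(-5))*(-4 + (-53 - 8*5)/(6 + 5)) = (-6*(-5))*(-4 + (-53 - 40)/11) = 30*(-4 + (1/11)*(-93)) = 30*(-4 - 93/11) = 30*(-137/11) = -4110/11 ≈ -373.64)
-k = -1*(-4110/11) = 4110/11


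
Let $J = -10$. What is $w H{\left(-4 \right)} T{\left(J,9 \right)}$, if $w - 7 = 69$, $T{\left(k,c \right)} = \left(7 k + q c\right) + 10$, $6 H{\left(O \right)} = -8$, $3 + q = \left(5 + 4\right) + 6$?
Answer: $-4864$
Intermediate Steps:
$q = 12$ ($q = -3 + \left(\left(5 + 4\right) + 6\right) = -3 + \left(9 + 6\right) = -3 + 15 = 12$)
$H{\left(O \right)} = - \frac{4}{3}$ ($H{\left(O \right)} = \frac{1}{6} \left(-8\right) = - \frac{4}{3}$)
$T{\left(k,c \right)} = 10 + 7 k + 12 c$ ($T{\left(k,c \right)} = \left(7 k + 12 c\right) + 10 = 10 + 7 k + 12 c$)
$w = 76$ ($w = 7 + 69 = 76$)
$w H{\left(-4 \right)} T{\left(J,9 \right)} = 76 \left(- \frac{4}{3}\right) \left(10 + 7 \left(-10\right) + 12 \cdot 9\right) = - \frac{304 \left(10 - 70 + 108\right)}{3} = \left(- \frac{304}{3}\right) 48 = -4864$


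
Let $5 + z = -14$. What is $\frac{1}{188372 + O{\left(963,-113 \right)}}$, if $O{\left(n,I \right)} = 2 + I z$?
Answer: $\frac{1}{190521} \approx 5.2488 \cdot 10^{-6}$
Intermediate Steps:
$z = -19$ ($z = -5 - 14 = -19$)
$O{\left(n,I \right)} = 2 - 19 I$ ($O{\left(n,I \right)} = 2 + I \left(-19\right) = 2 - 19 I$)
$\frac{1}{188372 + O{\left(963,-113 \right)}} = \frac{1}{188372 + \left(2 - -2147\right)} = \frac{1}{188372 + \left(2 + 2147\right)} = \frac{1}{188372 + 2149} = \frac{1}{190521}$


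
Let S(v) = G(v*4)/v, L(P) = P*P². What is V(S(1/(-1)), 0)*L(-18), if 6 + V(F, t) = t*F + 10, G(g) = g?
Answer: -23328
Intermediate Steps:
L(P) = P³
S(v) = 4 (S(v) = (v*4)/v = (4*v)/v = 4)
V(F, t) = 4 + F*t (V(F, t) = -6 + (t*F + 10) = -6 + (F*t + 10) = -6 + (10 + F*t) = 4 + F*t)
V(S(1/(-1)), 0)*L(-18) = (4 + 4*0)*(-18)³ = (4 + 0)*(-5832) = 4*(-5832) = -23328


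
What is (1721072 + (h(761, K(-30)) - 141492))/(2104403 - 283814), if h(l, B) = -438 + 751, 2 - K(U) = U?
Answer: 526631/606863 ≈ 0.86779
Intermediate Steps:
K(U) = 2 - U
h(l, B) = 313
(1721072 + (h(761, K(-30)) - 141492))/(2104403 - 283814) = (1721072 + (313 - 141492))/(2104403 - 283814) = (1721072 - 141179)/1820589 = 1579893*(1/1820589) = 526631/606863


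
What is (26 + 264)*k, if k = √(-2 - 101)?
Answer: 290*I*√103 ≈ 2943.2*I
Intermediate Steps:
k = I*√103 (k = √(-103) = I*√103 ≈ 10.149*I)
(26 + 264)*k = (26 + 264)*(I*√103) = 290*(I*√103) = 290*I*√103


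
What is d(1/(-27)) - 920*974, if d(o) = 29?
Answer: -896051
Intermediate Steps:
d(1/(-27)) - 920*974 = 29 - 920*974 = 29 - 896080 = -896051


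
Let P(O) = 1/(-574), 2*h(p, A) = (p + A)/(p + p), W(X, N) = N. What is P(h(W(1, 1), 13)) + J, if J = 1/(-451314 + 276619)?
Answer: -175269/100274930 ≈ -0.0017479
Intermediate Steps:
h(p, A) = (A + p)/(4*p) (h(p, A) = ((p + A)/(p + p))/2 = ((A + p)/((2*p)))/2 = ((A + p)*(1/(2*p)))/2 = ((A + p)/(2*p))/2 = (A + p)/(4*p))
P(O) = -1/574
J = -1/174695 (J = 1/(-174695) = -1/174695 ≈ -5.7243e-6)
P(h(W(1, 1), 13)) + J = -1/574 - 1/174695 = -175269/100274930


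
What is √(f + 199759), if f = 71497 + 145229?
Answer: √416485 ≈ 645.36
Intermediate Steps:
f = 216726
√(f + 199759) = √(216726 + 199759) = √416485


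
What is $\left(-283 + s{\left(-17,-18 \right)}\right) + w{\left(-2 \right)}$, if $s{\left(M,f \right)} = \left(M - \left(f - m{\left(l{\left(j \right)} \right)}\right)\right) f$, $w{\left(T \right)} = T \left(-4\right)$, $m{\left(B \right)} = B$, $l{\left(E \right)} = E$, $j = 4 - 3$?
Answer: $-311$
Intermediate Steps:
$j = 1$
$w{\left(T \right)} = - 4 T$
$s{\left(M,f \right)} = f \left(1 + M - f\right)$ ($s{\left(M,f \right)} = \left(M - \left(-1 + f\right)\right) f = \left(1 + M - f\right) f = f \left(1 + M - f\right)$)
$\left(-283 + s{\left(-17,-18 \right)}\right) + w{\left(-2 \right)} = \left(-283 - 18 \left(1 - 17 - -18\right)\right) - -8 = \left(-283 - 18 \left(1 - 17 + 18\right)\right) + 8 = \left(-283 - 36\right) + 8 = -319 + 8 = -311$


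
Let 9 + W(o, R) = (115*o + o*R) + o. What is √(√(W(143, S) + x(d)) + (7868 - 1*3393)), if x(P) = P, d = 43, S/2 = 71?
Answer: √(4475 + 8*√577) ≈ 68.317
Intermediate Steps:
S = 142 (S = 2*71 = 142)
W(o, R) = -9 + 116*o + R*o (W(o, R) = -9 + ((115*o + o*R) + o) = -9 + ((115*o + R*o) + o) = -9 + (116*o + R*o) = -9 + 116*o + R*o)
√(√(W(143, S) + x(d)) + (7868 - 1*3393)) = √(√((-9 + 116*143 + 142*143) + 43) + (7868 - 1*3393)) = √(√((-9 + 16588 + 20306) + 43) + (7868 - 3393)) = √(√(36885 + 43) + 4475) = √(√36928 + 4475) = √(8*√577 + 4475) = √(4475 + 8*√577)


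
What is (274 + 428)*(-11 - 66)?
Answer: -54054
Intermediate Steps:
(274 + 428)*(-11 - 66) = 702*(-77) = -54054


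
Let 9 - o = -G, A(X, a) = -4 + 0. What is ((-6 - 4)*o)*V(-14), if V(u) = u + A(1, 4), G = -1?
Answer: 1440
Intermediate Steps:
A(X, a) = -4
o = 8 (o = 9 - (-1)*(-1) = 9 - 1*1 = 9 - 1 = 8)
V(u) = -4 + u (V(u) = u - 4 = -4 + u)
((-6 - 4)*o)*V(-14) = ((-6 - 4)*8)*(-4 - 14) = -10*8*(-18) = -80*(-18) = 1440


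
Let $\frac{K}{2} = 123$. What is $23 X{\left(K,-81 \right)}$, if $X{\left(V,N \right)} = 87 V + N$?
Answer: $490383$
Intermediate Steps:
$K = 246$ ($K = 2 \cdot 123 = 246$)
$X{\left(V,N \right)} = N + 87 V$
$23 X{\left(K,-81 \right)} = 23 \left(-81 + 87 \cdot 246\right) = 23 \left(-81 + 21402\right) = 23 \cdot 21321 = 490383$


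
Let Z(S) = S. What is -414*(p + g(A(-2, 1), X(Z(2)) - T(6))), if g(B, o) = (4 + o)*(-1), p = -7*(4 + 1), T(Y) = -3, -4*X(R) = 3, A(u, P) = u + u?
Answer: 34155/2 ≈ 17078.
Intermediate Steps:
A(u, P) = 2*u
X(R) = -¾ (X(R) = -¼*3 = -¾)
p = -35 (p = -7*5 = -35)
g(B, o) = -4 - o
-414*(p + g(A(-2, 1), X(Z(2)) - T(6))) = -414*(-35 + (-4 - (-¾ - 1*(-3)))) = -414*(-35 + (-4 - (-¾ + 3))) = -414*(-35 + (-4 - 1*9/4)) = -414*(-35 + (-4 - 9/4)) = -414*(-35 - 25/4) = -414*(-165/4) = 34155/2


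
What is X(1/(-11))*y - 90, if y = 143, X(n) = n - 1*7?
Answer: -1104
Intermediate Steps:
X(n) = -7 + n (X(n) = n - 7 = -7 + n)
X(1/(-11))*y - 90 = (-7 + 1/(-11))*143 - 90 = (-7 - 1/11)*143 - 90 = -78/11*143 - 90 = -1014 - 90 = -1104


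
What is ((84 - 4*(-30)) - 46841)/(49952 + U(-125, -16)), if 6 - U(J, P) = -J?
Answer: -46637/49833 ≈ -0.93587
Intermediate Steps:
U(J, P) = 6 + J (U(J, P) = 6 - (-1)*J = 6 + J)
((84 - 4*(-30)) - 46841)/(49952 + U(-125, -16)) = ((84 - 4*(-30)) - 46841)/(49952 + (6 - 125)) = ((84 + 120) - 46841)/(49952 - 119) = (204 - 46841)/49833 = -46637*1/49833 = -46637/49833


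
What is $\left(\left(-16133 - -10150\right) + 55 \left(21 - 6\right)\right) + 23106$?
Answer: $17948$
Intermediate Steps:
$\left(\left(-16133 - -10150\right) + 55 \left(21 - 6\right)\right) + 23106 = \left(\left(-16133 + 10150\right) + 55 \cdot 15\right) + 23106 = \left(-5983 + 825\right) + 23106 = -5158 + 23106 = 17948$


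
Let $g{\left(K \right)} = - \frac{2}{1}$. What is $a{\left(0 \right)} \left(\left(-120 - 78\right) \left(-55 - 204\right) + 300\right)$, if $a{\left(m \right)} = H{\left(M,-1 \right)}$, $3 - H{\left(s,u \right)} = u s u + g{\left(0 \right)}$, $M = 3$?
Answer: $103164$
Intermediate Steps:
$g{\left(K \right)} = -2$ ($g{\left(K \right)} = \left(-2\right) 1 = -2$)
$H{\left(s,u \right)} = 5 - s u^{2}$ ($H{\left(s,u \right)} = 3 - \left(u s u - 2\right) = 3 - \left(s u u - 2\right) = 3 - \left(s u^{2} - 2\right) = 3 - \left(-2 + s u^{2}\right) = 5 - s u^{2}$)
$a{\left(m \right)} = 2$ ($a{\left(m \right)} = 5 - 3 \left(-1\right)^{2} = 5 - 3 \cdot 1 = 5 - 3 = 2$)
$a{\left(0 \right)} \left(\left(-120 - 78\right) \left(-55 - 204\right) + 300\right) = 2 \left(\left(-120 - 78\right) \left(-55 - 204\right) + 300\right) = 2 \left(\left(-198\right) \left(-259\right) + 300\right) = 2 \left(51282 + 300\right) = 2 \cdot 51582 = 103164$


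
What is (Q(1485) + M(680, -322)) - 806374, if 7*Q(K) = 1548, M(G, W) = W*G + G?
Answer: -7171030/7 ≈ -1.0244e+6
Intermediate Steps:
M(G, W) = G + G*W (M(G, W) = G*W + G = G + G*W)
Q(K) = 1548/7 (Q(K) = (⅐)*1548 = 1548/7)
(Q(1485) + M(680, -322)) - 806374 = (1548/7 + 680*(1 - 322)) - 806374 = (1548/7 + 680*(-321)) - 806374 = (1548/7 - 218280) - 806374 = -1526412/7 - 806374 = -7171030/7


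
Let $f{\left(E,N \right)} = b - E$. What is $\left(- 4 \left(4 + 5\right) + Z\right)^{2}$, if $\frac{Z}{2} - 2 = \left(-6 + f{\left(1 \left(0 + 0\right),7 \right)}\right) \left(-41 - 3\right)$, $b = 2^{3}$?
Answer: $43264$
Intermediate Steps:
$b = 8$
$f{\left(E,N \right)} = 8 - E$
$Z = -172$ ($Z = 4 + 2 \left(-6 + \left(8 - 1 \left(0 + 0\right)\right)\right) \left(-41 - 3\right) = 4 + 2 \left(-6 + \left(8 - 1 \cdot 0\right)\right) \left(-44\right) = 4 + 2 \left(-6 + \left(8 - 0\right)\right) \left(-44\right) = 4 + 2 \left(-6 + \left(8 + 0\right)\right) \left(-44\right) = 4 + 2 \left(-6 + 8\right) \left(-44\right) = 4 + 2 \cdot 2 \left(-44\right) = 4 + 2 \left(-88\right) = 4 - 176 = -172$)
$\left(- 4 \left(4 + 5\right) + Z\right)^{2} = \left(- 4 \left(4 + 5\right) - 172\right)^{2} = \left(\left(-4\right) 9 - 172\right)^{2} = \left(-36 - 172\right)^{2} = \left(-208\right)^{2} = 43264$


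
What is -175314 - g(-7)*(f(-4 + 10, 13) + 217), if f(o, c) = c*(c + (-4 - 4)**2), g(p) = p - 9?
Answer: -155826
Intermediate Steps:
g(p) = -9 + p
f(o, c) = c*(64 + c) (f(o, c) = c*(c + (-8)**2) = c*(c + 64) = c*(64 + c))
-175314 - g(-7)*(f(-4 + 10, 13) + 217) = -175314 - (-9 - 7)*(13*(64 + 13) + 217) = -175314 - (-16)*(13*77 + 217) = -175314 - (-16)*(1001 + 217) = -175314 - (-16)*1218 = -175314 - 1*(-19488) = -175314 + 19488 = -155826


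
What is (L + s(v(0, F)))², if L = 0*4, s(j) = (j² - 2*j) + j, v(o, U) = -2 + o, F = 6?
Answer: 36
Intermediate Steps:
s(j) = j² - j
L = 0
(L + s(v(0, F)))² = (0 + (-2 + 0)*(-1 + (-2 + 0)))² = (0 - 2*(-1 - 2))² = (0 - 2*(-3))² = (0 + 6)² = 6² = 36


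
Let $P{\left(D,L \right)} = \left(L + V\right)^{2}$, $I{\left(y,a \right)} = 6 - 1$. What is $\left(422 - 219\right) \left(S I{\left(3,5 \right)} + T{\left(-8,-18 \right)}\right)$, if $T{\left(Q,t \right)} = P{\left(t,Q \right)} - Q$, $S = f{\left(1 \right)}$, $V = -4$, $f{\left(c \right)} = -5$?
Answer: $25781$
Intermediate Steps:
$S = -5$
$I{\left(y,a \right)} = 5$ ($I{\left(y,a \right)} = 6 - 1 = 5$)
$P{\left(D,L \right)} = \left(-4 + L\right)^{2}$ ($P{\left(D,L \right)} = \left(L - 4\right)^{2} = \left(-4 + L\right)^{2}$)
$T{\left(Q,t \right)} = \left(-4 + Q\right)^{2} - Q$
$\left(422 - 219\right) \left(S I{\left(3,5 \right)} + T{\left(-8,-18 \right)}\right) = \left(422 - 219\right) \left(\left(-5\right) 5 - \left(-8 - \left(-4 - 8\right)^{2}\right)\right) = 203 \left(-25 + \left(\left(-12\right)^{2} + 8\right)\right) = 203 \left(-25 + \left(144 + 8\right)\right) = 203 \left(-25 + 152\right) = 203 \cdot 127 = 25781$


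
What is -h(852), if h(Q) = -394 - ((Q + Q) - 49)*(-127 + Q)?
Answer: 1200269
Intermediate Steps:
h(Q) = -394 - (-127 + Q)*(-49 + 2*Q) (h(Q) = -394 - (2*Q - 49)*(-127 + Q) = -394 - (-49 + 2*Q)*(-127 + Q) = -394 - (-127 + Q)*(-49 + 2*Q))
-h(852) = -(-6617 - 2*852² + 303*852) = -(-6617 - 2*725904 + 258156) = -(-6617 - 1451808 + 258156) = -1*(-1200269) = 1200269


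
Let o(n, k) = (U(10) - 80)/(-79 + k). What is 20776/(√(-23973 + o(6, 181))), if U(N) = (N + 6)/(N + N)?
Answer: -20776*I*√19245615/679257 ≈ -134.18*I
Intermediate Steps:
U(N) = (6 + N)/(2*N) (U(N) = (6 + N)/((2*N)) = (6 + N)*(1/(2*N)) = (6 + N)/(2*N))
o(n, k) = -396/(5*(-79 + k)) (o(n, k) = ((½)*(6 + 10)/10 - 80)/(-79 + k) = ((½)*(⅒)*16 - 80)/(-79 + k) = (⅘ - 80)/(-79 + k) = -396/(5*(-79 + k)))
20776/(√(-23973 + o(6, 181))) = 20776/(√(-23973 - 396/(-395 + 5*181))) = 20776/(√(-23973 - 396/(-395 + 905))) = 20776/(√(-23973 - 396/510)) = 20776/(√(-23973 - 396*1/510)) = 20776/(√(-23973 - 66/85)) = 20776/(√(-2037771/85)) = 20776/((3*I*√19245615/85)) = 20776*(-I*√19245615/679257) = -20776*I*√19245615/679257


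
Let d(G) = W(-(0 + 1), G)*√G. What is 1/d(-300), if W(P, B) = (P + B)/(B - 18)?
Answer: -53*I*√3/1505 ≈ -0.060996*I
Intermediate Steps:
W(P, B) = (B + P)/(-18 + B)
d(G) = √G*(-1 + G)/(-18 + G) (d(G) = ((G - (0 + 1))/(-18 + G))*√G = ((G - 1*1)/(-18 + G))*√G = ((G - 1)/(-18 + G))*√G = ((-1 + G)/(-18 + G))*√G = √G*(-1 + G)/(-18 + G))
1/d(-300) = 1/(√(-300)*(-1 - 300)/(-18 - 300)) = 1/((10*I*√3)*(-301)/(-318)) = 1/((10*I*√3)*(-1/318)*(-301)) = 1/(1505*I*√3/159) = -53*I*√3/1505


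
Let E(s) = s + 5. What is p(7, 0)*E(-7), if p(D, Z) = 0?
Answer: 0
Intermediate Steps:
E(s) = 5 + s
p(7, 0)*E(-7) = 0*(5 - 7) = 0*(-2) = 0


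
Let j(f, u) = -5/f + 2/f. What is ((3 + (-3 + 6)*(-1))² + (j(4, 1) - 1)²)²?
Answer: 2401/256 ≈ 9.3789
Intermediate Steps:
j(f, u) = -3/f
((3 + (-3 + 6)*(-1))² + (j(4, 1) - 1)²)² = ((3 + (-3 + 6)*(-1))² + (-3/4 - 1)²)² = ((3 + 3*(-1))² + (-3*¼ - 1)²)² = ((3 - 3)² + (-¾ - 1)²)² = (0² + (-7/4)²)² = (0 + 49/16)² = (49/16)² = 2401/256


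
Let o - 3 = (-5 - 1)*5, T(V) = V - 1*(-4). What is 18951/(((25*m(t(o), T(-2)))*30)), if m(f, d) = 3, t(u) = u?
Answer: 6317/750 ≈ 8.4227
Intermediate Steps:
T(V) = 4 + V (T(V) = V + 4 = 4 + V)
o = -27 (o = 3 + (-5 - 1)*5 = 3 - 6*5 = 3 - 30 = -27)
18951/(((25*m(t(o), T(-2)))*30)) = 18951/(((25*3)*30)) = 18951/((75*30)) = 18951/2250 = 18951*(1/2250) = 6317/750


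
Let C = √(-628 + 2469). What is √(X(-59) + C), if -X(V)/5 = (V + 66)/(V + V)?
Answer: √(4130 + 13924*√1841)/118 ≈ 6.5729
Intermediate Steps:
X(V) = -5*(66 + V)/(2*V) (X(V) = -5*(V + 66)/(V + V) = -5*(66 + V)/(2*V))
C = √1841 ≈ 42.907
√(X(-59) + C) = √((-5/2 - 165/(-59)) + √1841) = √((-5/2 - 165*(-1/59)) + √1841) = √((-5/2 + 165/59) + √1841) = √(35/118 + √1841)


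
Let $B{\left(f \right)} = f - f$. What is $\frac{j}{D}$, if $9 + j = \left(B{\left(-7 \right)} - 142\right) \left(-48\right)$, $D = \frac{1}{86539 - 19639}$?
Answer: $455388300$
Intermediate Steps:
$B{\left(f \right)} = 0$
$D = \frac{1}{66900} \approx 1.4948 \cdot 10^{-5}$
$j = 6807$ ($j = -9 + \left(0 - 142\right) \left(-48\right) = -9 - -6816 = -9 + 6816 = 6807$)
$\frac{j}{D} = 6807 \frac{1}{\frac{1}{66900}} = 6807 \cdot 66900 = 455388300$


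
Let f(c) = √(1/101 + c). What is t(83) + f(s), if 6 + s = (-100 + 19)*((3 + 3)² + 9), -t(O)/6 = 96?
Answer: -576 + 25*I*√59590/101 ≈ -576.0 + 60.423*I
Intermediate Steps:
t(O) = -576 (t(O) = -6*96 = -576)
s = -3651 (s = -6 + (-100 + 19)*((3 + 3)² + 9) = -6 - 81*(6² + 9) = -6 - 81*(36 + 9) = -6 - 81*45 = -6 - 3645 = -3651)
f(c) = √(1/101 + c)
t(83) + f(s) = -576 + √(101 + 10201*(-3651))/101 = -576 + √(101 - 37243851)/101 = -576 + √(-37243750)/101 = -576 + (25*I*√59590)/101 = -576 + 25*I*√59590/101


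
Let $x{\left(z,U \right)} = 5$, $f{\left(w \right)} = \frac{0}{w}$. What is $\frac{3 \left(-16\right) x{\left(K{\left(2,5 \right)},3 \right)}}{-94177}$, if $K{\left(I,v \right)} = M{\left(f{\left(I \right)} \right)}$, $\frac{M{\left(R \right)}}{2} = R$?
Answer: $\frac{240}{94177} \approx 0.0025484$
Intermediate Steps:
$f{\left(w \right)} = 0$
$M{\left(R \right)} = 2 R$
$K{\left(I,v \right)} = 0$ ($K{\left(I,v \right)} = 2 \cdot 0 = 0$)
$\frac{3 \left(-16\right) x{\left(K{\left(2,5 \right)},3 \right)}}{-94177} = \frac{3 \left(-16\right) 5}{-94177} = \left(-48\right) 5 \left(- \frac{1}{94177}\right) = \left(-240\right) \left(- \frac{1}{94177}\right) = \frac{240}{94177}$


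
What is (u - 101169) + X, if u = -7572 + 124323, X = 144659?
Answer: 160241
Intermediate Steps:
u = 116751
(u - 101169) + X = (116751 - 101169) + 144659 = 15582 + 144659 = 160241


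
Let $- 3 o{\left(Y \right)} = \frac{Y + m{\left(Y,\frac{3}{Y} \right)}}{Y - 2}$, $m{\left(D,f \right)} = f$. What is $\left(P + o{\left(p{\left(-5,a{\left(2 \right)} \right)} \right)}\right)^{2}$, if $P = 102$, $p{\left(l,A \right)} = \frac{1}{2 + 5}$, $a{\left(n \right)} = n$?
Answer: $\frac{17023876}{1521} \approx 11193.0$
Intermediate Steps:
$p{\left(l,A \right)} = \frac{1}{7}$
$o{\left(Y \right)} = - \frac{Y + \frac{3}{Y}}{3 \left(-2 + Y\right)}$ ($o{\left(Y \right)} = - \frac{\left(Y + \frac{3}{Y}\right) \frac{1}{Y - 2}}{3} = - \frac{\left(Y + \frac{3}{Y}\right) \frac{1}{-2 + Y}}{3} = - \frac{\frac{1}{-2 + Y} \left(Y + \frac{3}{Y}\right)}{3} = - \frac{Y + \frac{3}{Y}}{3 \left(-2 + Y\right)}$)
$\left(P + o{\left(p{\left(-5,a{\left(2 \right)} \right)} \right)}\right)^{2} = \left(102 + \frac{\frac{1}{\frac{1}{7}} \left(-3 - \left(\frac{1}{7}\right)^{2}\right)}{3 \left(-2 + \frac{1}{7}\right)}\right)^{2} = \left(102 + \frac{1}{3} \cdot 7 \frac{1}{- \frac{13}{7}} \left(-3 - \frac{1}{49}\right)\right)^{2} = \left(102 + \frac{1}{3} \cdot 7 \left(- \frac{7}{13}\right) \left(-3 - \frac{1}{49}\right)\right)^{2} = \left(102 + \frac{1}{3} \cdot 7 \left(- \frac{7}{13}\right) \left(- \frac{148}{49}\right)\right)^{2} = \left(102 + \frac{148}{39}\right)^{2} = \left(\frac{4126}{39}\right)^{2} = \frac{17023876}{1521}$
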